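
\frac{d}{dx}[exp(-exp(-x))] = exp(-x - exp(-x))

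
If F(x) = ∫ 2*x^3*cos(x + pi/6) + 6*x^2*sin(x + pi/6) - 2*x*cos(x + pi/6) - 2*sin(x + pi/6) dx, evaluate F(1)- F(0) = 0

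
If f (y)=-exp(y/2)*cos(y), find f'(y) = (sin(y) - cos(y)/2)*exp(y/2)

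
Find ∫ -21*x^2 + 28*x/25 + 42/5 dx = -7*x^3 + 14*x^2/25 + 42*x/5 + C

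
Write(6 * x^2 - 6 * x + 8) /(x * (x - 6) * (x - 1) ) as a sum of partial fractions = -8/(5*(x - 1)) + 94/(15*(x - 6)) + 4/(3*x)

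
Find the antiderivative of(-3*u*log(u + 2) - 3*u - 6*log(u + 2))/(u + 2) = -3*u*log(u + 2) + C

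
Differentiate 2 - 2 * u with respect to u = -2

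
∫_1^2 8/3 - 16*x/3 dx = -16/3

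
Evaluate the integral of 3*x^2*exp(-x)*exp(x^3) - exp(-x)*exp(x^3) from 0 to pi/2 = -1 + exp(-pi/2 + pi^3/8)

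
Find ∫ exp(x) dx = exp(x) + C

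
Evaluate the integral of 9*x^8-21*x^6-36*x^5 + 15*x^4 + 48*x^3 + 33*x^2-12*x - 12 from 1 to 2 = 72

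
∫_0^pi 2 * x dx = pi^2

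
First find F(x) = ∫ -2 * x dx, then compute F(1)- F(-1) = 0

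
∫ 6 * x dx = 3*x^2 + C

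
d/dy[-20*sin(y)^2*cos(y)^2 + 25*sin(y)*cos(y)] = -10*sin(4*y) + 25*cos(2*y)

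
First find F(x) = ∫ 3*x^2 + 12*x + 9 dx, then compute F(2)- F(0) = 50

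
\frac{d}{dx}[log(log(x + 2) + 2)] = 1/(x*log(x + 2) + 2*x + 2*log(x + 2) + 4)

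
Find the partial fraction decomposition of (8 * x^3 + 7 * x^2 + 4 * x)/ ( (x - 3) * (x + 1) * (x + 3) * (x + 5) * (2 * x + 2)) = -845/(512*(x + 5)) + 55/(32*(x + 3)) - 33/(128*(x + 1)) + 5/(64*(x + 1)^2) + 97/(512*(x - 3))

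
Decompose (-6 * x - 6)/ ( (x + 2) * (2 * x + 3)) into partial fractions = 6/(2*x + 3) - 6/(x + 2)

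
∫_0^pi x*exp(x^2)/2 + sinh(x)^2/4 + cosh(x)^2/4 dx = -1/4 + sinh(2*pi)/8 + exp(pi^2)/4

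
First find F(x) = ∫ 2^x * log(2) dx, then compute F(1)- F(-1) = 3/2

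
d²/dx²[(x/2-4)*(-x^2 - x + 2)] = 7 - 3*x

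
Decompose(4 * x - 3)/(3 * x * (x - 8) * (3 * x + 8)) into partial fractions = -41/(256*(3*x + 8)) + 29/(768*(x - 8)) + 1/(64*x)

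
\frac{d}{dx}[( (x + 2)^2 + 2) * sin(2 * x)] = 2*x^2*cos(2*x) + 2*x*sin(2*x) + 8*x*cos(2*x) + 4*sin(2*x) + 12*cos(2*x)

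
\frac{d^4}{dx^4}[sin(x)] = sin(x)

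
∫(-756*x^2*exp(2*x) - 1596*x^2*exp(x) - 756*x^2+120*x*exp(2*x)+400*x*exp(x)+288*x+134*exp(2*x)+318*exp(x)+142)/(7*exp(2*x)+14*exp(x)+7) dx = -2*((3*x - 2)*(exp(x) + 1) + exp(x))*(42*x^2 + 4*x - 21)/(7*exp(x) + 7) + C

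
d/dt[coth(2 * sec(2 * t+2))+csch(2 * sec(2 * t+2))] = -2*tan(2*t + 2)*sec(2*t + 2)/sinh(sec(2*t + 2))^2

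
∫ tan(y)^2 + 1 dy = tan(y) + C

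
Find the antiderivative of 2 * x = x^2 + C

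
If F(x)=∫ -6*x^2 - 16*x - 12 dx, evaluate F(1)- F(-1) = -28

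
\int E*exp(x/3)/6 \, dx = exp(x/3 + 1)/2 + C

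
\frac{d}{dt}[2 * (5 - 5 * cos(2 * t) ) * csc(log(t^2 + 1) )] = 40*(t^2*cos(t) - t*sin(t)*cos(log(t^2 + 1))/sin(log(t^2 + 1)) + cos(t))*sin(t)/((t^2 + 1)*sin(log(t^2 + 1)))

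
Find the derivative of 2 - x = -1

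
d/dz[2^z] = 2^z*log(2)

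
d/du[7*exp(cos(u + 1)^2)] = -14*exp(cos(u + 1)^2)*sin(u + 1)*cos(u + 1)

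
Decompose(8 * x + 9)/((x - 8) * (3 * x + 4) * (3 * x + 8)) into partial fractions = -37/(128*(3*x + 8)) + 5/(112*(3*x + 4)) + 73/(896*(x - 8))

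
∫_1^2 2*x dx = 3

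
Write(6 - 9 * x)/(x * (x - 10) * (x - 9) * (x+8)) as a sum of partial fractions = -13/(408*(x + 8)) + 25/(51*(x - 9)) - 7/(15*(x - 10)) + 1/(120*x)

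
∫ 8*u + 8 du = 4*u^2 + 8*u + C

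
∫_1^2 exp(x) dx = -E + exp(2)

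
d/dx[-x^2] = -2*x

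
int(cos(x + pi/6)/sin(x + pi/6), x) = log(sin(x + pi/6)) + C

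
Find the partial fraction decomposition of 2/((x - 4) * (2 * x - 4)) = -1/(2*(x - 2)) + 1/(2*(x - 4))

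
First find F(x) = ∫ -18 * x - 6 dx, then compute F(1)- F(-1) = -12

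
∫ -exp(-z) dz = exp(-z) + C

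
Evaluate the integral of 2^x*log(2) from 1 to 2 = 2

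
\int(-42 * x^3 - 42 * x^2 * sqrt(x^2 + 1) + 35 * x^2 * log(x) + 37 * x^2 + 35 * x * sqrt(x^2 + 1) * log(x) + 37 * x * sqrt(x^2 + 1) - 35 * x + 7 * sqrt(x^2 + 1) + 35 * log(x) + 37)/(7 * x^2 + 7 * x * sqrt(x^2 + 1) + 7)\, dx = -3*x^2 + 5*x*log(x) + 2*x/7 + log(x + sqrt(x^2 + 1)) + C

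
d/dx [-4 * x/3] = -4/3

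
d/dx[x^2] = 2*x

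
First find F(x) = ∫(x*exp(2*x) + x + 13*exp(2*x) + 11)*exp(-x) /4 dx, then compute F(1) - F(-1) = -6*exp(-1) + 6*E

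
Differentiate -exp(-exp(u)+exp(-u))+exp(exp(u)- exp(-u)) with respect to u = (exp(2*u) + exp(2*exp(u) - 2*exp(-u)) + exp(2*u + 2*exp(u) - 2*exp(-u)) + 1)*exp(-u - exp(u) + exp(-u))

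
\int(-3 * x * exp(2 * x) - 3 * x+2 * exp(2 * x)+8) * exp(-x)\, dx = -2*(3*x - 5)*sinh(x) + C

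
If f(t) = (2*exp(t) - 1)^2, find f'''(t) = 32*exp(2*t) - 4*exp(t)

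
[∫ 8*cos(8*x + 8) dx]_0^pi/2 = 0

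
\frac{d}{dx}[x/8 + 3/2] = 1/8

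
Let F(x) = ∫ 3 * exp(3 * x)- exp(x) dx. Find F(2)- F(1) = -(E - exp(-1))*exp(2) + (-exp(-2) + exp(2))*exp(4)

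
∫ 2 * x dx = x^2 + C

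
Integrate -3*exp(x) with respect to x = -3*exp(x) + C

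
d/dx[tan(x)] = cos(x)^(-2)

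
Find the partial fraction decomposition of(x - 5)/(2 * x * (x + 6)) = 11/(12*(x + 6)) - 5/(12*x)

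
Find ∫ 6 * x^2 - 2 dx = 2*x^3 - 2*x + C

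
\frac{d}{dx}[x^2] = 2*x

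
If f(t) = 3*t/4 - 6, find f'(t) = 3/4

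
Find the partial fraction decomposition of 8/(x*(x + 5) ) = -8/(5*(x + 5)) + 8/(5*x)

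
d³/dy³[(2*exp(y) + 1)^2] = 32*exp(2*y) + 4*exp(y)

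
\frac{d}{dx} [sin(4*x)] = 4*cos(4*x)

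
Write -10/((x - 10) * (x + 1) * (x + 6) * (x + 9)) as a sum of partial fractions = 5/(228*(x + 9)) - 1/(24*(x + 6)) + 1/(44*(x + 1)) - 5/(1672*(x - 10))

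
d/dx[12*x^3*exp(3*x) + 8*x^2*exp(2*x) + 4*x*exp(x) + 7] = 36*x^3*exp(3*x) + 36*x^2*exp(3*x) + 16*x^2*exp(2*x) + 16*x*exp(2*x) + 4*x*exp(x) + 4*exp(x)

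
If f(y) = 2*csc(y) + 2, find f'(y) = -2*cot(y)*csc(y)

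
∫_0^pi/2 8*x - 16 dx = -16 + 4*(-2 + pi/2)^2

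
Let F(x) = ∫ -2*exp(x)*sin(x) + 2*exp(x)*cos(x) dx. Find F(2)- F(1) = 2*E*(E*cos(2) - cos(1))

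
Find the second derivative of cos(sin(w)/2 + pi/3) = sin(w)*sin(sin(w)/2 + pi/3)/2 - cos(w)^2*cos(sin(w)/2 + pi/3)/4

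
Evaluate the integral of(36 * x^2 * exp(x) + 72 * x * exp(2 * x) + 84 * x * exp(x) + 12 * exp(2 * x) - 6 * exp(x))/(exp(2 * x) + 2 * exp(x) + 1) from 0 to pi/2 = 9 + 6*(-3 + pi + 3*pi^2/2)*exp(pi/2)/(1 + exp(pi/2))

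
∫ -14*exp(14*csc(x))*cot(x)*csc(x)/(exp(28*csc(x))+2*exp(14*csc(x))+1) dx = exp(14*csc(x))/(exp(14*csc(x)) + 1) + C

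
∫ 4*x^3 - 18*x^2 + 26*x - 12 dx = x^4 - 6*x^3 + 13*x^2 - 12*x + C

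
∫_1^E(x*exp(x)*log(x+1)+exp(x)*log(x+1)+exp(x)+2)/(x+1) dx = -(2 + E)*log(2) + (2 + exp(E))*log(1 + E)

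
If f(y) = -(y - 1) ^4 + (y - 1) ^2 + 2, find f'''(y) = 24 - 24*y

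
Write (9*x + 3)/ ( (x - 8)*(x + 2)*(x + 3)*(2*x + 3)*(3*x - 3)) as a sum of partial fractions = -56/(285*(2*x + 3)) - 2/(33*(x + 3)) + 1/(6*(x + 2)) - 1/(105*(x - 1)) + 5/(2926*(x - 8))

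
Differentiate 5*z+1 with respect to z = 5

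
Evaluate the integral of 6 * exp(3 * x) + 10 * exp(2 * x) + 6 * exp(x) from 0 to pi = -(1 + exp(pi))^2 - 14 + 2*exp(pi) + 2*(1 + exp(pi))^3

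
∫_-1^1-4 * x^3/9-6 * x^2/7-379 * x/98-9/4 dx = -71/14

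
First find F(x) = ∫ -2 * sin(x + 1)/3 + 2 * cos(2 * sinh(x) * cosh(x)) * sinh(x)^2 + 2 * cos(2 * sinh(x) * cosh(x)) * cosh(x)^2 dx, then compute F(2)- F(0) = 2*cos(3)/3 - 2*cos(1)/3 + sin(2*sinh(2)*cosh(2))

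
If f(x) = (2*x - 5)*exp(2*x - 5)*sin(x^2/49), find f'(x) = 2*(2*x^2*cos(x^2/49)/49 + 2*x*sin(x^2/49) - 5*x*cos(x^2/49)/49 - 4*sin(x^2/49))*exp(-5)*exp(2*x)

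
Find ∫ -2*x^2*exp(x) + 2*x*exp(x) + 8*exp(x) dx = 2*(-x^2 + 3*x + 1)*exp(x) + C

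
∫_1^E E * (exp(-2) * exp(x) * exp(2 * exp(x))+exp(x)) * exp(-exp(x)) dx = -exp(-1 + E) - exp(1 - exp(E)) + exp(1 - E) + exp(-1 + exp(E))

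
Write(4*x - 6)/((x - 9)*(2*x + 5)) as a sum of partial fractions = 32/(23*(2*x + 5)) + 30/(23*(x - 9))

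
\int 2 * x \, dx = x^2 + C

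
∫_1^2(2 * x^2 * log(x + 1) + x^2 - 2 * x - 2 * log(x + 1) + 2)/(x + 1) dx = -log(2) + 2*log(3)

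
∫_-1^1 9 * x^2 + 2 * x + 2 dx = 10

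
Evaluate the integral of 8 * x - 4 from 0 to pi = -1 + (-1 + 2*pi)^2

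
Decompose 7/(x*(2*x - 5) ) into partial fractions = 14/(5*(2*x - 5)) - 7/(5*x)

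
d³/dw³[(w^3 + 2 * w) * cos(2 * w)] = 8*w^3*sin(2*w) - 36*w^2*cos(2*w) - 20*w*sin(2*w) - 18*cos(2*w)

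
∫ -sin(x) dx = cos(x) + C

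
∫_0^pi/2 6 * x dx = 3*pi^2/4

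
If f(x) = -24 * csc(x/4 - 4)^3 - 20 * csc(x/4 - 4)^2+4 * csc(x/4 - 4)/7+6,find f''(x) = -18*cot(x/4 - 4)^2*csc(x/4 - 4)^3 - 15*cot(x/4 - 4)^2*csc(x/4 - 4)^2/2 + cot(x/4 - 4)^2*csc(x/4 - 4)/14 - 9*csc(x/4 - 4)^3/2 - 5*csc(x/4 - 4)^2/2 + csc(x/4 - 4)/28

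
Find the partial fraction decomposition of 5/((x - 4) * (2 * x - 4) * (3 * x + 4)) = 9/(64*(3*x + 4)) - 1/(8*(x - 2)) + 5/(64*(x - 4))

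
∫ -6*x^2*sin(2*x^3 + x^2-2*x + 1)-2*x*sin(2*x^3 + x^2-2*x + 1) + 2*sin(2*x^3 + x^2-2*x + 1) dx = cos(2*x^3 + x^2 - 2*x + 1) + C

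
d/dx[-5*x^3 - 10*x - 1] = -15*x^2 - 10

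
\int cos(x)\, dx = sin(x) + C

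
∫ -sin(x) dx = cos(x) + C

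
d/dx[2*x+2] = 2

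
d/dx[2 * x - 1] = 2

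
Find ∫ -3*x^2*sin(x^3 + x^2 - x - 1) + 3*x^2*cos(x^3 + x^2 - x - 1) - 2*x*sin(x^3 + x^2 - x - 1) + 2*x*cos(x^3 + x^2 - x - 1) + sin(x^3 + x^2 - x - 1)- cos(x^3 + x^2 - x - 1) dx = sin(x^3 + x^2 - x - 1) + cos(x^3 + x^2 - x - 1) + C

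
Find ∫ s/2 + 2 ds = s^2/4 + 2*s + C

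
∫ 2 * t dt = t^2 + C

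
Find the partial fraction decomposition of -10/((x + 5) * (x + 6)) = 10/(x + 6) - 10/(x + 5)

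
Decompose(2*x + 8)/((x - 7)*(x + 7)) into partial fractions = 3/(7*(x + 7)) + 11/(7*(x - 7))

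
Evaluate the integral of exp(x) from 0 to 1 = -1 + E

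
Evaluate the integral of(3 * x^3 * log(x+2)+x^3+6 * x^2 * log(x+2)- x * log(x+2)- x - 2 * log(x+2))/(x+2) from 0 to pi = (-pi + pi^3)*log(2 + pi)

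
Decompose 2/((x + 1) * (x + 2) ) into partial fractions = -2/(x + 2) + 2/(x + 1)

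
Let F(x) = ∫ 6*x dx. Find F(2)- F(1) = 9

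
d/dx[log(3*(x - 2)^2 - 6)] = (2*x - 4)/(x^2 - 4*x + 2)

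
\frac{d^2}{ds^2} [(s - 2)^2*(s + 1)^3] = 20*s^3 - 12*s^2 - 30*s + 2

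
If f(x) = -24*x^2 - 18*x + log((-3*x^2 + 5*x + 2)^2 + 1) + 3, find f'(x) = (-432*x^5 + 1278*x^4 - 48*x^3 - 1284*x^2 - 574*x - 70)/(9*x^4 - 30*x^3 + 13*x^2 + 20*x + 5)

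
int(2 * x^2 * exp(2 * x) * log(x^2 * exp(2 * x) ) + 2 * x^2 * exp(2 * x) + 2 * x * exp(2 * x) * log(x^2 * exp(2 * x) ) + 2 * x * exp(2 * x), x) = x^2*(2*x + 2*log(x))*exp(2*x) + C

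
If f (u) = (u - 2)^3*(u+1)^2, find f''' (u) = 60*u^2 - 96*u + 6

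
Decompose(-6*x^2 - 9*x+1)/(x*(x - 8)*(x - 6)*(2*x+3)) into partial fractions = -8/(855*(2*x + 3)) + 269/(180*(x - 6)) - 455/(304*(x - 8)) + 1/(144*x)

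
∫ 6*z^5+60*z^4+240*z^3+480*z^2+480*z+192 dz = z^6 + 12*z^5 + 60*z^4 + 160*z^3 + 240*z^2 + 192*z + C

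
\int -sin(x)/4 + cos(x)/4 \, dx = sqrt(2)*sin(x + pi/4)/4 + C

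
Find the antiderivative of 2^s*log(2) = 2^s + C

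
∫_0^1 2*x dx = 1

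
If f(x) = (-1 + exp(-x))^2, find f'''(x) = (2*exp(x) - 8)*exp(-2*x)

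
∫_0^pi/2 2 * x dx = pi^2/4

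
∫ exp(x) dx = exp(x) + C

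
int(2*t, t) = t^2 + C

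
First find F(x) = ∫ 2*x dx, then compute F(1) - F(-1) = 0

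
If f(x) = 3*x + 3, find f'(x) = 3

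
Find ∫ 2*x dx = x^2 + C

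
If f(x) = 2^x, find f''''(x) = 2^x*log(2)^4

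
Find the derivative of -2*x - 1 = -2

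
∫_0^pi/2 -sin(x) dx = -1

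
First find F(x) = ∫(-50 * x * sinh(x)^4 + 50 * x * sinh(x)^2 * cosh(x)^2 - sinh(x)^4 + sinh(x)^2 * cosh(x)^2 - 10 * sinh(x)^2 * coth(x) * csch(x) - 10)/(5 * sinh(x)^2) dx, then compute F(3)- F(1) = -2/tanh(1) - 2/sinh(1) + 2/sinh(3) + 2/tanh(3) + 202/5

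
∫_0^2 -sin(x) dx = -1 + cos(2)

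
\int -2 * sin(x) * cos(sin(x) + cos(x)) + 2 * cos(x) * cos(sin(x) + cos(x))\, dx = 2*sin(sqrt(2)*sin(x + pi/4)) + C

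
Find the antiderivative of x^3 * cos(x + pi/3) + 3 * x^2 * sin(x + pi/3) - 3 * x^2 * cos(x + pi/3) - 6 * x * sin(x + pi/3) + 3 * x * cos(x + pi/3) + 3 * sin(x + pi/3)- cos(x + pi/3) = (x - 1)^3*sin(x + pi/3) + C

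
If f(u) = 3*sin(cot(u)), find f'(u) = -3*cos(1/tan(u))/sin(u)^2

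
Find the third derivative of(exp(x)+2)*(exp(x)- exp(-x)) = (8*exp(3*x) + 2*exp(2*x) + 2)*exp(-x)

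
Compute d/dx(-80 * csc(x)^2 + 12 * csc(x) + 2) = 4*(-3 + 40/sin(x))*cos(x)/sin(x)^2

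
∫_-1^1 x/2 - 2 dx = -4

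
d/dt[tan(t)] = cos(t)^(-2)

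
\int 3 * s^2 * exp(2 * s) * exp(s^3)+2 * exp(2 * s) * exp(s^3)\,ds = exp(s*(s^2 + 2)) + C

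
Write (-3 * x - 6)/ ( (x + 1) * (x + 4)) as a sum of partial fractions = -2/(x + 4) - 1/(x + 1)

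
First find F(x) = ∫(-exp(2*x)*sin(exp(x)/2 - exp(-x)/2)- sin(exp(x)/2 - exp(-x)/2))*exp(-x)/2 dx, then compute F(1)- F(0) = -1 + cos((E - exp(-1))/2)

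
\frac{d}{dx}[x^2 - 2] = 2*x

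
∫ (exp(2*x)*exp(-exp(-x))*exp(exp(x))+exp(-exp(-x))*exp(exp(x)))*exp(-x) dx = exp(2*sinh(x)) + C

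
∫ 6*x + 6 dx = 3*x^2 + 6*x + C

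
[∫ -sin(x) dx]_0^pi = -2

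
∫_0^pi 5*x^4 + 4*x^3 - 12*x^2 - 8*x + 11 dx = 5 + (-1 + pi)^3*(1 + (2 + pi)^2)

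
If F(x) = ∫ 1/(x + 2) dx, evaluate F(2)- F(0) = log(2)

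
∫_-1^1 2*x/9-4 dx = -8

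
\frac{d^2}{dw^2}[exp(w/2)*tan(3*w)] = (18*tan(3*w)^3 + 3*tan(3*w)^2 + 73*tan(3*w)/4 + 3)*exp(w/2)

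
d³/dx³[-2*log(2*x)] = -4/x^3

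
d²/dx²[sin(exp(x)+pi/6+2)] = (-exp(x)*sin(exp(x) + pi/6 + 2) + cos(exp(x) + pi/6 + 2))*exp(x)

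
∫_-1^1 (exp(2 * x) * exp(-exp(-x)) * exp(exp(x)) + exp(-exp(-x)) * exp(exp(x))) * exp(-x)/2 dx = -exp(-E + exp(-1))/2 + exp(E - exp(-1))/2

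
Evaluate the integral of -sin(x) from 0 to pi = -2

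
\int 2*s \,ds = s^2 + C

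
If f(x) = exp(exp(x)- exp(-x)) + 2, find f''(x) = (exp(exp(x) - exp(-x)) - exp(x + exp(x) - exp(-x)) + 2*exp(2*x + exp(x) - exp(-x)) + exp(3*x + exp(x) - exp(-x)) + exp(4*x + exp(x) - exp(-x)))*exp(-2*x)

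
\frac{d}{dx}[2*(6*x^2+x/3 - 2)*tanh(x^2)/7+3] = 24*x^3/(7*cosh(x^2)^2) + 4*x^2/(21*cosh(x^2)^2) + 24*x*tanh(x^2)/7 - 8*x/(7*cosh(x^2)^2) + 2*tanh(x^2)/21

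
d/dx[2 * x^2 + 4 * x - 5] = 4*x + 4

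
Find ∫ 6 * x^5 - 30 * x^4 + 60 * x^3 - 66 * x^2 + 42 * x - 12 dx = x^6 - 6*x^5 + 15*x^4 - 22*x^3 + 21*x^2 - 12*x + C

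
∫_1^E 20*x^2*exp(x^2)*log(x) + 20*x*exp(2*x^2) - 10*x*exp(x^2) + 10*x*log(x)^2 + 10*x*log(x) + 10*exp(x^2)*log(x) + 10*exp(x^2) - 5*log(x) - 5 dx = -5*exp(exp(2)) - 5*exp(2) + 5*(E + exp(exp(2)))^2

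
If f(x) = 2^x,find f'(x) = 2^x*log(2)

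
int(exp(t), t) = exp(t) + C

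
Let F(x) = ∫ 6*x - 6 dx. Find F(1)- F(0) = -3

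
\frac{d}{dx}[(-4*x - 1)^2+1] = 32*x + 8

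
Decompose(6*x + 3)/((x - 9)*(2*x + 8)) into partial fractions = 21/(26*(x + 4)) + 57/(26*(x - 9))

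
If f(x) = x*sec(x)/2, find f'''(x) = (-x*sin(x)/(2*cos(x)) + 3*x*sin(x)/cos(x)^3 - 3/2 + 3/cos(x)^2)/cos(x)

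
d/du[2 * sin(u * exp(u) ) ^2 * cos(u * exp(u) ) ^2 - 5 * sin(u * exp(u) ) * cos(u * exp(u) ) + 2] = (u*sin(4*u*exp(u)) - 5*u*cos(2*u*exp(u)) + sin(4*u*exp(u)) - 5*cos(2*u*exp(u)))*exp(u)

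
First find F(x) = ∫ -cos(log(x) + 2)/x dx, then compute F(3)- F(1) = -sin(log(3) + 2) + sin(2)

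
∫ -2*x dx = -x^2 + C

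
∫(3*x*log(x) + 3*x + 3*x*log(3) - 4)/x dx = (3*x - 4)*log(3*x) + C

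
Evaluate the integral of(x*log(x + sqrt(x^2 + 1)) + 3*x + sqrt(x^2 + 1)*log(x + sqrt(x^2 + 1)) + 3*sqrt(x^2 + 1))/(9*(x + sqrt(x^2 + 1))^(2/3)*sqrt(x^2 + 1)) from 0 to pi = (pi + sqrt(1 + pi^2))^(1/3)*log(pi + sqrt(1 + pi^2))/3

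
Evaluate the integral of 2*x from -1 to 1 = 0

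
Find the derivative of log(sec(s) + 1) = tan(s)*sec(s)/(sec(s) + 1)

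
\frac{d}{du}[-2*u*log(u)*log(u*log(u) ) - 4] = -2*log(u)*log(u*log(u)) - 2*log(u) - 2*log(u*log(u)) - 2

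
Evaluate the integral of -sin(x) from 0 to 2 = -1 + cos(2)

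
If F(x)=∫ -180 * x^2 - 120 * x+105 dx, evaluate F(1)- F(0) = -15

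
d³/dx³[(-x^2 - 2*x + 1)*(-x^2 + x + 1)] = 24*x + 6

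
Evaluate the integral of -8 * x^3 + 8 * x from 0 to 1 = 2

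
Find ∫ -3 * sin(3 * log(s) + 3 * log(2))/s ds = cos(3*log(2*s)) + C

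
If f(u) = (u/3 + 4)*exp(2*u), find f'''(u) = 8*u*exp(2*u)/3 + 36*exp(2*u)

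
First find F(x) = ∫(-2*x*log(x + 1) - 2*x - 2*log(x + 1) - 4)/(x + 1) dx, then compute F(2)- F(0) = -8*log(3)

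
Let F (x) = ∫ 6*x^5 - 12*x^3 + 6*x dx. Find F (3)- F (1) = 512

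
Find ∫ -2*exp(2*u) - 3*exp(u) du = (-exp(u) - 3)*exp(u) + C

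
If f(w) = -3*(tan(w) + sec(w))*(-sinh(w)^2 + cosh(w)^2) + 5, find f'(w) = -3*(sin(w) + 1)/cos(w)^2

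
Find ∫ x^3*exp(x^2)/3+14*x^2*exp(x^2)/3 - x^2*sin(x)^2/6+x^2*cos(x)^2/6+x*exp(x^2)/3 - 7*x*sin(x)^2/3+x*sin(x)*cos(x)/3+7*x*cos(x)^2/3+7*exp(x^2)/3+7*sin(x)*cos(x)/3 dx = x*(x + 14)*(2*exp(x^2) + sin(2*x))/12 + C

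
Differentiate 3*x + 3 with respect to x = 3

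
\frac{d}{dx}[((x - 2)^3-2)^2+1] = 6*x^5 - 60*x^4 + 240*x^3 - 492*x^2 + 528*x - 240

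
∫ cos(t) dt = sin(t) + C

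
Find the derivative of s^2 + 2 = 2*s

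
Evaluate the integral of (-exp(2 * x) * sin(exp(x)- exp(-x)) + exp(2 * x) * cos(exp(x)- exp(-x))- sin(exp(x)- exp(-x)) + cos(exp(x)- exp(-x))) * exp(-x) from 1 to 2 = -sin(E - exp(-1)) + cos(-exp(2) + exp(-2)) - cos(E - exp(-1)) - sin(-exp(2) + exp(-2))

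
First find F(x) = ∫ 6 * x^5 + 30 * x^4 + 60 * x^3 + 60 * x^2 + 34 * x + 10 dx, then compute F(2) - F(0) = 744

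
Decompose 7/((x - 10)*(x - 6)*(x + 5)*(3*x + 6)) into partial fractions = -7/(1485*(x + 5)) + 7/(864*(x + 2)) - 7/(1056*(x - 6)) + 7/(2160*(x - 10))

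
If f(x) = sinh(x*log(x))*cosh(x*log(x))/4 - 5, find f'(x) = (log(x) + 1)*cosh(2*x*log(x))/4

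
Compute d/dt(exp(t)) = exp(t)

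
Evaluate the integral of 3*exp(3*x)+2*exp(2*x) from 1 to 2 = -(1 + E)*exp(2) + (1 + exp(2))*exp(4)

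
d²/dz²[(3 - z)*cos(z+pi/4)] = z*cos(z + pi/4) + 2*sin(z + pi/4) - 3*cos(z + pi/4)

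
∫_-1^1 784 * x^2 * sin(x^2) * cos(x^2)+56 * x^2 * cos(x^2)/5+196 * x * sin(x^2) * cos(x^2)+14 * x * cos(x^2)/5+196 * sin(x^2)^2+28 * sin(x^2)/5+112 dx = 56*sin(1)/5 - 196*cos(2) + 420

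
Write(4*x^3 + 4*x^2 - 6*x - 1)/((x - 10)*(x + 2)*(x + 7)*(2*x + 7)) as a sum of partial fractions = -820/(567*(2*x + 7)) + 227/(119*(x + 7)) + 1/(36*(x + 2)) + 4339/(5508*(x - 10))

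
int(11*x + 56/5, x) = 11*x^2/2 + 56*x/5 + C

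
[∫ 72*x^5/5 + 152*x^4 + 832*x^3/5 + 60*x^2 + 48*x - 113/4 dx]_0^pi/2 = 25 + (5 + 2*pi)*(-5 + 3*pi/8 + 5*pi^2/4) + (-2*pi + pi^2 + pi^3/2)*(3*pi^3/40 + 3 + 2*pi + 7*pi^2/4)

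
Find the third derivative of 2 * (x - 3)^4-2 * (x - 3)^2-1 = 48*x - 144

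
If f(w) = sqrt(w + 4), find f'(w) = 1/(2*sqrt(w + 4))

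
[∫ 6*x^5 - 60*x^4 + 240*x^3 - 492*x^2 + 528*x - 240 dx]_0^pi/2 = -100 + (-2 + (-2 + pi/2)^3)^2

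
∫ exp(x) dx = exp(x) + C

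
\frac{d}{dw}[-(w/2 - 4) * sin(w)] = -w*cos(w)/2 - sin(w)/2 + 4*cos(w)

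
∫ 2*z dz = z^2 + C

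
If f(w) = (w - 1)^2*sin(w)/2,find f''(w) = -w^2*sin(w)/2 + w*sin(w) + 2*w*cos(w) + sin(w)/2 - 2*cos(w)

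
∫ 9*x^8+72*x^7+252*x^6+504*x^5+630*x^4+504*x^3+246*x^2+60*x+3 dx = x^9 + 9*x^8 + 36*x^7 + 84*x^6 + 126*x^5 + 126*x^4 + 82*x^3 + 30*x^2 + 3*x + C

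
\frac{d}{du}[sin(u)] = cos(u)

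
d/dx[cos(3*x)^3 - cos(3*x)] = 9*sin(3*x)^3 - 6*sin(3*x)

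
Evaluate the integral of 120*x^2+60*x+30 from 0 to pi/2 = 15*pi + 15*pi^2/2 + 5*pi^3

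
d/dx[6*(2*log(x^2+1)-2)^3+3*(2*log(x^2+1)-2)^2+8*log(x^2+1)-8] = (288*x*log(x^2 + 1)^2 - 528*x*log(x^2 + 1) + 256*x)/(x^2 + 1)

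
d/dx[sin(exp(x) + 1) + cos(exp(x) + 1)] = sqrt(2)*exp(x)*cos(exp(x) + pi/4 + 1)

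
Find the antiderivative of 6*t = 3*t^2 + C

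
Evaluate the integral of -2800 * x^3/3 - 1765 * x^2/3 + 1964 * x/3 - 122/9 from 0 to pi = (-10/3 + 2*pi + 7*pi^2/3)*(-100*pi^2 - 4 + 5*pi/3) - 40/3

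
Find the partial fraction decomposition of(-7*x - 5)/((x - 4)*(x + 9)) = -58/(13*(x + 9)) - 33/(13*(x - 4))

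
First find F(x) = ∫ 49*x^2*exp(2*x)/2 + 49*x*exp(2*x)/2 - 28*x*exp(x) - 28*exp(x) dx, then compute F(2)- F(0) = -56*exp(2) + 49*exp(4)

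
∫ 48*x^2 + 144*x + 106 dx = 16*x^3 + 72*x^2 + 106*x + C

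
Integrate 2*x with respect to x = x^2 + C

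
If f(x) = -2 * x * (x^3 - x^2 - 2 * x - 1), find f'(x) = -8*x^3 + 6*x^2 + 8*x + 2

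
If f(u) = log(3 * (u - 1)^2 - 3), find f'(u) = (2*u - 2)/(u^2 - 2*u)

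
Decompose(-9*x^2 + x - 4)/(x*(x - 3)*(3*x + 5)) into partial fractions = -138/(35*(3*x + 5)) - 41/(21*(x - 3)) + 4/(15*x)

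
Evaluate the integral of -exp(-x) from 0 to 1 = -1 + exp(-1)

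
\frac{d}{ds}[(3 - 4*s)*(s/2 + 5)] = -4*s - 37/2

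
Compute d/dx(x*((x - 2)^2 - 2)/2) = 3*x^2/2 - 4*x + 1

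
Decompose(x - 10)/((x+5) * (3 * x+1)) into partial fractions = -31/(14*(3*x + 1)) + 15/(14*(x + 5))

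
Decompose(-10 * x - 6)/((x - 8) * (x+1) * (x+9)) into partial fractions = 21/(34*(x + 9)) - 1/(18*(x + 1)) - 86/(153*(x - 8))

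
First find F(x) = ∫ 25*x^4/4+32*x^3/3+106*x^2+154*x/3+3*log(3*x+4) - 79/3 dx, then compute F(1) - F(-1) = 7*log(7) + 29/2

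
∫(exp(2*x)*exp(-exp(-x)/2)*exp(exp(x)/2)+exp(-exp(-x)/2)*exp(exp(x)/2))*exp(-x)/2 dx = exp(sinh(x)) + C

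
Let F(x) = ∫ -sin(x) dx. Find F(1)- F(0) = -1 + cos(1)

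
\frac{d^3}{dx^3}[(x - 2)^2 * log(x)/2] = (x^2 + 2*x + 4)/x^3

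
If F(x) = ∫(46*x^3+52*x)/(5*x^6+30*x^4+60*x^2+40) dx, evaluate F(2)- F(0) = 49/45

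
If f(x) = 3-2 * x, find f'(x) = -2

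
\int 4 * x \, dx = 2*x^2 + C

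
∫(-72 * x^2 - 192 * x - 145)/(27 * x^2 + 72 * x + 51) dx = -8*x/3 + acot(3*x + 4) + C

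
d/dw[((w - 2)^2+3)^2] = 4*w^3 - 24*w^2 + 60*w - 56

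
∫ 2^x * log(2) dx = 2^x + C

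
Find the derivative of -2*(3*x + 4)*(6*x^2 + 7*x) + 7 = -108*x^2 - 180*x - 56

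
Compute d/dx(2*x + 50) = 2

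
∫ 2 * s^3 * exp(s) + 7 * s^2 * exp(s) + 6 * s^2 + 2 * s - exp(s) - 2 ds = (exp(s) + 1)*(2*s^3 + s^2 - 2*s + 1) + C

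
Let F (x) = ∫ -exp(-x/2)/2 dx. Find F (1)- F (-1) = -exp(1/2) + exp(-1/2)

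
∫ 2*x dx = x^2 + C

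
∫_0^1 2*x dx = 1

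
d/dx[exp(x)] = exp(x)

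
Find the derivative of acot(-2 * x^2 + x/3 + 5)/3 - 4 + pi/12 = (12*x - 1)/(36*x^4 - 12*x^3 - 179*x^2 + 30*x + 234)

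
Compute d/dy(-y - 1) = -1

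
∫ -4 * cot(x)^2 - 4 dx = 4*cot(x) + C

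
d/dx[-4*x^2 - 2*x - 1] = -8*x - 2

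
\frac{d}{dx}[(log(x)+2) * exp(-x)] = (-x*log(x) - 2*x + 1)*exp(-x)/x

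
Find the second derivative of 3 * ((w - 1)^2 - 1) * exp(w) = 3*w^2*exp(w) + 6*w*exp(w) - 6*exp(w)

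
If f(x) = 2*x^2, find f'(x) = 4*x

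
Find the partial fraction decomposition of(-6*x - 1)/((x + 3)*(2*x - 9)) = -56/(15*(2*x - 9)) - 17/(15*(x + 3))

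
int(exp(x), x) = exp(x) + C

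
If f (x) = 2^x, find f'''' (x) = 2^x*log(2)^4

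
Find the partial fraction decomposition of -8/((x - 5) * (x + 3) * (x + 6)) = -8/(33*(x + 6)) + 1/(3*(x + 3)) - 1/(11*(x - 5))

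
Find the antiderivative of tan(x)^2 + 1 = tan(x) + C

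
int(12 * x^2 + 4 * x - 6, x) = 4*x^3 + 2*x^2 - 6*x + C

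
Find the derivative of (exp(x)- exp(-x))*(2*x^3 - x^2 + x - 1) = (2*x^3*exp(2*x) + 2*x^3 + 5*x^2*exp(2*x) - 7*x^2 - x*exp(2*x) + 3*x - 2)*exp(-x)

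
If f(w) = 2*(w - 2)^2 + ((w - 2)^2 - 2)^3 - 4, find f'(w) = 6*w^5 - 60*w^4 + 216*w^3 - 336*w^2 + 220*w - 56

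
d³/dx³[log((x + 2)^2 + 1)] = (4*x^3 + 24*x^2 + 36*x + 8)/(x^6 + 12*x^5 + 63*x^4 + 184*x^3 + 315*x^2 + 300*x + 125)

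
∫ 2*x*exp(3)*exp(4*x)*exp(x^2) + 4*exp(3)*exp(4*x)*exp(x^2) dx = exp((x + 2)^2 - 1) + C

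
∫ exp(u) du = exp(u) + C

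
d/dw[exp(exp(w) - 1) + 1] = exp(w + exp(w) - 1)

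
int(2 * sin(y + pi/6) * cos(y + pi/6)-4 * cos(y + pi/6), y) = (sin(y + pi/6) - 2)^2 + C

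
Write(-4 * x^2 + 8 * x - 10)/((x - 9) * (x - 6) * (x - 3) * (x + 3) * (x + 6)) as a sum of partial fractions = -101/(2430*(x + 6)) + 35/(972*(x + 3)) - 11/(486*(x - 3)) + 53/(486*(x - 6)) - 131/(1620*(x - 9))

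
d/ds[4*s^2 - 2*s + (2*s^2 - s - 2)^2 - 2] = 16*s^3 - 12*s^2 - 6*s + 2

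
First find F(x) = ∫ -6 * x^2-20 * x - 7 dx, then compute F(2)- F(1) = -51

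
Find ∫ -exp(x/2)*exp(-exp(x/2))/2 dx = exp(-exp(x/2)) + C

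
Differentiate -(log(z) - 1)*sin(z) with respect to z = (-z*log(z)*cos(z) + z*cos(z) - sin(z))/z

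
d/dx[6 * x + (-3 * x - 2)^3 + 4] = -81*x^2 - 108*x - 30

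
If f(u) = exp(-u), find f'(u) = -exp(-u)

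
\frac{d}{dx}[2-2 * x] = -2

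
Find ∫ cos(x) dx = sin(x) + C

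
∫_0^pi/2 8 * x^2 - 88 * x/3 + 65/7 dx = -9 + (-3 + pi/3)*(-2*pi - 3 + pi^2) - 5*pi/14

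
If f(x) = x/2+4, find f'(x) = 1/2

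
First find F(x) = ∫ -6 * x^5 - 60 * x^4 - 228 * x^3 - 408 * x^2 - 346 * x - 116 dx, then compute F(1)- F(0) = -495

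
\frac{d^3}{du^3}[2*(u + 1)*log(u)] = (4 - 2*u)/u^3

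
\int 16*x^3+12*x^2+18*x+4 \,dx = 4*x^4 + 4*x^3 + 9*x^2 + 4*x + C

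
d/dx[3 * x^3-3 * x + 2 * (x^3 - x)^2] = 12*x^5 - 16*x^3 + 9*x^2 + 4*x - 3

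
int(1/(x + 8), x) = log(x/4 + 2) + C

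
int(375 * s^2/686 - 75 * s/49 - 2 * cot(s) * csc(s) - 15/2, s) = 125*s^3/686 - 75*s^2/98 - 15*s/2 + 2*csc(s) + C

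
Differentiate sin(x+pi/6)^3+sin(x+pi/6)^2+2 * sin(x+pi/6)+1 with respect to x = 3*sin(x + pi/6)^2*cos(x + pi/6) + sin(2*x + pi/3) + 2*cos(x + pi/6)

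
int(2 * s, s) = s^2 + C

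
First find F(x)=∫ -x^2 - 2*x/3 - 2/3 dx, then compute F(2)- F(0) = -16/3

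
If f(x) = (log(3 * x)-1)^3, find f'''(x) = (6*log(x)^2 - 30*log(x) + 12*log(3)*log(x) - 30*log(3) + 6*log(3)^2 + 30)/x^3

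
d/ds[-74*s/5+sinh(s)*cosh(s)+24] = cosh(2*s) - 74/5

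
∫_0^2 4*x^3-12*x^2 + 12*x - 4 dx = 0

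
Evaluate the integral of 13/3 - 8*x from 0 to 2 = -22/3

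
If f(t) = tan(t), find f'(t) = cos(t)^(-2)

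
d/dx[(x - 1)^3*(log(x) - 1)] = (3*x^3*log(x) - 2*x^3 - 6*x^2*log(x) + 3*x^2 + 3*x*log(x) - 1)/x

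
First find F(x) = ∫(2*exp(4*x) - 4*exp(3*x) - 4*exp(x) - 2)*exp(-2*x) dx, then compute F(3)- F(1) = -(-2 - exp(-1) + E)^2 + (-2 - exp(-3) + exp(3))^2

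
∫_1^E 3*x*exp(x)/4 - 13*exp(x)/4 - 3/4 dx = (-4 + 3*E/4)*(-1 + exp(E)) - 13/4 + 13*E/4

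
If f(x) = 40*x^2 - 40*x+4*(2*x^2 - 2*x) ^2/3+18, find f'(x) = 64*x^3/3 - 32*x^2 + 272*x/3 - 40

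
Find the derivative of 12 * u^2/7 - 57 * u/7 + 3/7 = 24*u/7 - 57/7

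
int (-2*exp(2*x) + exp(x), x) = (1 - exp(x))*exp(x) + C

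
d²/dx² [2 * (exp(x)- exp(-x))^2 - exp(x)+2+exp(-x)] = (8*exp(4*x) - exp(3*x) + exp(x) + 8)*exp(-2*x)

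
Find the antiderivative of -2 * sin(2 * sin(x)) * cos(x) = cos(2*sin(x)) + C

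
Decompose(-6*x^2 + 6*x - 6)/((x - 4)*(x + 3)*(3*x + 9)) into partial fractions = -72/(49*(x + 3)) + 26/(7*(x + 3)^2) - 26/(49*(x - 4))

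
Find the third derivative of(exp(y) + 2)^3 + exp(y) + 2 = 27*exp(3*y) + 48*exp(2*y) + 13*exp(y)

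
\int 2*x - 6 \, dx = x^2 - 6*x + C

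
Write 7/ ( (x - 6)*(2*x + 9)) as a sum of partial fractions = -2/(3*(2*x + 9)) + 1/(3*(x - 6))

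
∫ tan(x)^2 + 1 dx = tan(x) + C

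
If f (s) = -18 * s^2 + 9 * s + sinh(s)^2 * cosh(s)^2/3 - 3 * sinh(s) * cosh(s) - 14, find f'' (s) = 4*(cosh(2*s) - 1)^2/3 - 6*sinh(2*s) + 8*cosh(2*s)/3 - 38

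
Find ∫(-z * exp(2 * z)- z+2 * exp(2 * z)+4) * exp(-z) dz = -2*(z - 3)*sinh(z) + C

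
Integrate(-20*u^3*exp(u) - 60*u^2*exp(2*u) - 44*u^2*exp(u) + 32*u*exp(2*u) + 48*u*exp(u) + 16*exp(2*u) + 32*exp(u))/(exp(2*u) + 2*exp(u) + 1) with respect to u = ((-20*u^3 + 16*u^2 + 16*u + 16)*exp(u) + 3*exp(u) + 3)/(exp(u) + 1) + C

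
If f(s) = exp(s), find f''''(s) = exp(s)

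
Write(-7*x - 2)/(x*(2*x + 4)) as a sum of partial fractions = -3/(x + 2) - 1/(2*x)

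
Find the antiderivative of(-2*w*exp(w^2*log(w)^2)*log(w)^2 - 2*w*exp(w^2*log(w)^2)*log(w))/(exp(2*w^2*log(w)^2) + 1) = acot(exp(w^2*log(w)^2)) + C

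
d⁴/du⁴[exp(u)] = exp(u)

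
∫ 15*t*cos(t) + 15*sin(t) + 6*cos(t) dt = (15*t + 6)*sin(t) + C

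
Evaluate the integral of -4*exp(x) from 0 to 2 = 4 - 4*exp(2)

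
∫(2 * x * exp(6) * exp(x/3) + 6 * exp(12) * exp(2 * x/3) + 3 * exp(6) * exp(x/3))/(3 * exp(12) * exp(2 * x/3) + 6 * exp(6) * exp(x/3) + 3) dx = (2*x - 3)*exp(x/3 + 6)/(exp(x/3 + 6) + 1) + C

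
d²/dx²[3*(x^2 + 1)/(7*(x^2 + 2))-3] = (12 - 18*x^2)/(7*x^6 + 42*x^4 + 84*x^2 + 56)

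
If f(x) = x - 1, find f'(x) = 1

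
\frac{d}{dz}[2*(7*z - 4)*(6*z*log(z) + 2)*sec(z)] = 4*(21*z^2*log(z)*sin(z)/cos(z) - 12*z*log(z)*sin(z)/cos(z) + 42*z*log(z) + 7*z*sin(z)/cos(z) + 21*z - 12*log(z) - 4*sin(z)/cos(z) - 5)/cos(z)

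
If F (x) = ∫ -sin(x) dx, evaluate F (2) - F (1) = -cos(1) + cos(2)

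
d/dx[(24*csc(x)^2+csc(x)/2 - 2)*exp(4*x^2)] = (-16*x + 4*x/sin(x) + 192*x/sin(x)^2 - cos(x)/(2*sin(x)^2) - 48*cos(x)/sin(x)^3)*exp(4*x^2)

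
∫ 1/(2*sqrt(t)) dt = sqrt(t) + C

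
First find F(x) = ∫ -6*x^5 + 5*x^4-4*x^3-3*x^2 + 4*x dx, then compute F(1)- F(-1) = 0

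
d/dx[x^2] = 2*x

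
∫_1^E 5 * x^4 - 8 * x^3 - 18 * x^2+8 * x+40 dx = (-2 + E)^3*(2 + (2 + E)^2) + 11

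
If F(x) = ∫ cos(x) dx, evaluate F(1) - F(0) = sin(1)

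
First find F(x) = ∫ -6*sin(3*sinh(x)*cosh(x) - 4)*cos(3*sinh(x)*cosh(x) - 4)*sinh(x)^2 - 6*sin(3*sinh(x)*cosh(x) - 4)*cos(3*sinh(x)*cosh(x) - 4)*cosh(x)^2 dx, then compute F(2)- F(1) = cos(-6*sinh(2)*cosh(2) + 8)/2 - cos(-6*sinh(1)*cosh(1) + 8)/2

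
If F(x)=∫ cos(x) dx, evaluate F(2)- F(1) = -sin(1) + sin(2)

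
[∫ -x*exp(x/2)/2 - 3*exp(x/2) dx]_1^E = (-4 - E)*exp(E/2) + 5*exp(1/2)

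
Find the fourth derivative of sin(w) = sin(w)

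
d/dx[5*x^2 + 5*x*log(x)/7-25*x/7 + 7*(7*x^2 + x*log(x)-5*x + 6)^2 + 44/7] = 1372*x^3 + 294*x^2*log(x) - 1372*x^2 + 14*x*log(x)^2 - 126*x*log(x) + 1466*x + 593*log(x)/7 - 2372/7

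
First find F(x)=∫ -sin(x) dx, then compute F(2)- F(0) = -1 + cos(2)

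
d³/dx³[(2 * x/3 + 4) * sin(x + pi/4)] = -2*x*cos(x + pi/4)/3 + sqrt(2)*sin(x) - 3*sqrt(2)*cos(x)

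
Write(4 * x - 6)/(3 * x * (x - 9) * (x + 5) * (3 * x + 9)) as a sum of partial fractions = 13/(630*(x + 5)) - 1/(36*(x + 3)) + 5/(2268*(x - 9)) + 2/(405*x)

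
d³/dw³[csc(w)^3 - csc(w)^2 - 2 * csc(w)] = (-2 - 8/sin(w) + 39/sin(w)^2 + 24/sin(w)^3 - 60/sin(w)^4)*cos(w)/sin(w)^2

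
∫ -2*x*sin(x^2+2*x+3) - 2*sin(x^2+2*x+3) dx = cos((x + 1)^2 + 2) + C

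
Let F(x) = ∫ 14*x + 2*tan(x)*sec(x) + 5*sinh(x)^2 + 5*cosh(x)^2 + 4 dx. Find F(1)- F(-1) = 8 + 5*sinh(2)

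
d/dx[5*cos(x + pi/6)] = -5*sin(x + pi/6)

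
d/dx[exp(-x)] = -exp(-x)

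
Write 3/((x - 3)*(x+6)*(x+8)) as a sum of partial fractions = 3/(22*(x + 8)) - 1/(6*(x + 6)) + 1/(33*(x - 3))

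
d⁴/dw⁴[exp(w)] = exp(w)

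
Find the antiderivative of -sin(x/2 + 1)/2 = cos(x/2 + 1) + C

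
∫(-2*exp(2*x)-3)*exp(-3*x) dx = 2*exp(-x) + exp(-3*x) + C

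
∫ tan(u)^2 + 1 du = tan(u) + C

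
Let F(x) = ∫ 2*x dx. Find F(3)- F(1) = 8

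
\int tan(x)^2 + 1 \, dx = tan(x) + C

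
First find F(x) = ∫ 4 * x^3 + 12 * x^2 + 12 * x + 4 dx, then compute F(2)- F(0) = 80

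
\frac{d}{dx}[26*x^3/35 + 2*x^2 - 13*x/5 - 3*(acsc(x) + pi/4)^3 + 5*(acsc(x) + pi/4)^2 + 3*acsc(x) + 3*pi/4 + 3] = (1248*x^4*sqrt(1 - 1/x^2) + 2240*x^3*sqrt(1 - 1/x^2) - 1456*x^2*sqrt(1 - 1/x^2) + 5040*acsc(x)^2 - 5600*acsc(x) + 2520*pi*acsc(x) - 1400*pi - 1680 + 315*pi^2)/(560*x^2*sqrt(1 - 1/x^2))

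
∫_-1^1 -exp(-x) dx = -E + exp(-1)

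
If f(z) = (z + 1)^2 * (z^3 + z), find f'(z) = 5*z^4 + 8*z^3 + 6*z^2 + 4*z + 1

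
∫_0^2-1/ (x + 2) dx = -log(2)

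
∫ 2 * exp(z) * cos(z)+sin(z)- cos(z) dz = sqrt(2)*(exp(z) - 1)*sin(z + pi/4) + C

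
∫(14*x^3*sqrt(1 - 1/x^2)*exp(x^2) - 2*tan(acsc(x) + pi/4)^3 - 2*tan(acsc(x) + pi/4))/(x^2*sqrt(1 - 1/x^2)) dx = 7*exp(x^2) + tan(acsc(x) + pi/4)^2 + C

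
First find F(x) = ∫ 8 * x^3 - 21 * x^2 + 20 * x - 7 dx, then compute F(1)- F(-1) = -28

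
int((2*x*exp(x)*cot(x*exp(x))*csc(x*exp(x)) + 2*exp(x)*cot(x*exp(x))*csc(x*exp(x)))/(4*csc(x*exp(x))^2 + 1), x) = acot(2*csc(x*exp(x))) + C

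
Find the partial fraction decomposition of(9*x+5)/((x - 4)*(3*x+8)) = 57/(20*(3*x + 8)) + 41/(20*(x - 4))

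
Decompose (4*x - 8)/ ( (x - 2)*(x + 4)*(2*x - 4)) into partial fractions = -1/(3*(x + 4)) + 1/(3*(x - 2))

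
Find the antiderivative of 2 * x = x^2 + C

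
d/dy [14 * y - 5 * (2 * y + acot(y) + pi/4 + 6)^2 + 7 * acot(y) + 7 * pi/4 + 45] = (-80*y^3 - 40*y^2*acot(y) - 212*y^2 - 10*pi*y^2 - 40*y - 20*acot(y) - 106 - 5*pi)/(2*y^2 + 2)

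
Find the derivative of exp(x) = exp(x)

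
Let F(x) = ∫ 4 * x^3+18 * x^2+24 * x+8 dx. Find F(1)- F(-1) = 28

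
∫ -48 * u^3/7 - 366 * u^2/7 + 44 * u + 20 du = -12*u^4/7 - 122*u^3/7 + 22*u^2 + 20*u + C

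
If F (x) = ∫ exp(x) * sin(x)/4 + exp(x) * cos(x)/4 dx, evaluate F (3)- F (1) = E*(-sin(1) + exp(2)*sin(3))/4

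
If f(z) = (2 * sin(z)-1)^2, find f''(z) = 4*sin(z) + 8*cos(2*z)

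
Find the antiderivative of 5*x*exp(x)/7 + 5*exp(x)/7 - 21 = x*(5*exp(x) - 147)/7 + C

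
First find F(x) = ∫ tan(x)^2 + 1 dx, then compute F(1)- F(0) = tan(1)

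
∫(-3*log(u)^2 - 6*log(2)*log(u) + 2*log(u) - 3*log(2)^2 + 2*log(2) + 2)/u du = (-log(2*u)^2 + log(2*u) + 2)*log(2*u) + C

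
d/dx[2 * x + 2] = 2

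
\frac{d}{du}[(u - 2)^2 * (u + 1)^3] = 5*u^4 - 4*u^3 - 15*u^2 + 2*u + 8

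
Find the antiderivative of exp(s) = exp(s) + C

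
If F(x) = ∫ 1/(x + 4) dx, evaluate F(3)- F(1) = -log(10) + log(14)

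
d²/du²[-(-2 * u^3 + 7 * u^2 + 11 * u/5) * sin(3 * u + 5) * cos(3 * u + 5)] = -36*u^3*sin(6*u + 10) + 126*u^2*sin(6*u + 10) + 36*u^2*cos(6*u + 10) + 228*u*sin(6*u + 10)/5 - 84*u*cos(6*u + 10) - 7*sin(6*u + 10) - 66*cos(6*u + 10)/5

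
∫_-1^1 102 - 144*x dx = 204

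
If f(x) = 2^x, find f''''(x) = 2^x*log(2)^4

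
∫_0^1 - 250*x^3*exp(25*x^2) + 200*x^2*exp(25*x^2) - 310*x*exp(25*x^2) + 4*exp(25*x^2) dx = 6 - 7*exp(25)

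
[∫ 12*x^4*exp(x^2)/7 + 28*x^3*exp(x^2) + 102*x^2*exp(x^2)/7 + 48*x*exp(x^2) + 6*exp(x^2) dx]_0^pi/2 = -10 + 2*(3*pi^3/56 + 3*pi/2 + 5 + 7*pi^2/4)*exp(pi^2/4)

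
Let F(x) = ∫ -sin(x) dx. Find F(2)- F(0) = -1 + cos(2)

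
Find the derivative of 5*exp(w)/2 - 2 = 5*exp(w)/2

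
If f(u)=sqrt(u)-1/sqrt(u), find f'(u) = (u + 1)/(2*u^(3/2))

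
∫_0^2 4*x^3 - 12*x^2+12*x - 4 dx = 0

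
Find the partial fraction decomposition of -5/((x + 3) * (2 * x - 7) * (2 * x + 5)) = 5/(6*(2*x + 5)) - 5/(78*(2*x - 7)) - 5/(13*(x + 3))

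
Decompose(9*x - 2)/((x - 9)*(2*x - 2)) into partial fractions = -7/(16*(x - 1)) + 79/(16*(x - 9))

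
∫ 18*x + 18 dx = 9*x^2 + 18*x + C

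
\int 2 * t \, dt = t^2 + C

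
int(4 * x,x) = 2*x^2 + C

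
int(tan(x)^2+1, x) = tan(x) + C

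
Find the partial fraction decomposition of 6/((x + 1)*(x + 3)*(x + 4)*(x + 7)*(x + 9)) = 1/(80*(x + 9)) - 1/(24*(x + 7)) + 2/(15*(x + 4)) - 1/(8*(x + 3)) + 1/(48*(x + 1))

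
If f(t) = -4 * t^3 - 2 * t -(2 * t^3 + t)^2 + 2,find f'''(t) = -480*t^3 - 96*t - 24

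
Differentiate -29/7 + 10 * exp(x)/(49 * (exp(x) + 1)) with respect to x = 10*exp(x)/(49*exp(2*x) + 98*exp(x) + 49)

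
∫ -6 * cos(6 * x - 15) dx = -sin(6*x - 15) + C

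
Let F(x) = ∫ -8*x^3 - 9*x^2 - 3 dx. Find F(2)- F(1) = -54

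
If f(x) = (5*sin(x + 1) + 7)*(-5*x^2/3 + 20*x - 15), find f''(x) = 25*x^2*sin(x + 1)/3 - 100*x*sin(x + 1) - 100*x*cos(x + 1)/3 + 175*sin(x + 1)/3 + 200*cos(x + 1) - 70/3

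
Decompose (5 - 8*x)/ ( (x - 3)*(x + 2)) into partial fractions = -21/(5*(x + 2)) - 19/(5*(x - 3))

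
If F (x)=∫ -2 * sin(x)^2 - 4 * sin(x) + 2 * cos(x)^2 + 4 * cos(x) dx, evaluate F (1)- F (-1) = 4*(cos(1) + 2)*sin(1)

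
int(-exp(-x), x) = exp(-x) + C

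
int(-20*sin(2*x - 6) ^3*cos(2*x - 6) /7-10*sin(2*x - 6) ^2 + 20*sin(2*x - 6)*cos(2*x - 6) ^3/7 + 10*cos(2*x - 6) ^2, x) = 5*(sin(4*x - 12) + 14)*sin(4*x - 12)/28 + C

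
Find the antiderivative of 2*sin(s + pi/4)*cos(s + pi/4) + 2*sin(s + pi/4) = sin(2*s)/2 - 2*cos(s + pi/4) + C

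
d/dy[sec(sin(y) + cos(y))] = sqrt(2)*sin(sqrt(2)*sin(y + pi/4))*cos(y + pi/4)/cos(sqrt(2)*sin(y + pi/4))^2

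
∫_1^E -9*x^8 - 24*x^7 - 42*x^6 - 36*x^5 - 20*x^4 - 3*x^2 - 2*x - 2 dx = (-exp(3) - exp(2) - E)^3 - 2*exp(3) - 2*exp(2) - 2*E + 24 + (-exp(3) - exp(2) - E)^2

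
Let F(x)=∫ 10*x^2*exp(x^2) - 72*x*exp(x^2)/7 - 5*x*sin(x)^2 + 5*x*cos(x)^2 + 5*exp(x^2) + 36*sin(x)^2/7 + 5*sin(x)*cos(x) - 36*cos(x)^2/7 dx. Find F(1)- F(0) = -E/7 - sin(2)/14 + 36/7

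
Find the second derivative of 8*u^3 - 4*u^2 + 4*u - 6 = 48*u - 8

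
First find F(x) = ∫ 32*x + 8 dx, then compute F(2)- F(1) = 56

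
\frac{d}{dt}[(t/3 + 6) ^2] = 2*t/9 + 4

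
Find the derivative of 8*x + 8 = 8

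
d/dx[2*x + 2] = 2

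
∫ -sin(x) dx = cos(x) + C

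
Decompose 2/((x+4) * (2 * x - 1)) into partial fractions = 4/(9*(2*x - 1)) - 2/(9*(x + 4))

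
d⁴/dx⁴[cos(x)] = cos(x)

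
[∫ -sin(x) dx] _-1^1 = 0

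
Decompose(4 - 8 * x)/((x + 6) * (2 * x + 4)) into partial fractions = -13/(2*(x + 6)) + 5/(2*(x + 2))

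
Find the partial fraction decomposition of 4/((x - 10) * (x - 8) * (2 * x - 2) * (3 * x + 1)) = -27/(1550*(3*x + 1)) + 1/(126*(x - 1)) - 1/(175*(x - 8)) + 1/(279*(x - 10))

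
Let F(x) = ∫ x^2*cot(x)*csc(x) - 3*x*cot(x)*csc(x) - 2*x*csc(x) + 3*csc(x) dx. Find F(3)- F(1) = -2*csc(1)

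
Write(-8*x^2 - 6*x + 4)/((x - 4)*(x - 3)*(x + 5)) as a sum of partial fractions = -83/(36*(x + 5)) + 43/(4*(x - 3)) - 148/(9*(x - 4))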